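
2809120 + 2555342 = 5364462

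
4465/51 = 87 + 28/51 = 87.55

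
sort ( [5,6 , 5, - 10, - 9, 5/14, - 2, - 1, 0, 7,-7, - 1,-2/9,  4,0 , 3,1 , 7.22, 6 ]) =[ - 10, - 9, - 7,-2,- 1, - 1, - 2/9,  0, 0,5/14,  1, 3, 4,5, 5, 6, 6,  7, 7.22 ]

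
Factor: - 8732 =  - 2^2*37^1*59^1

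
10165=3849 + 6316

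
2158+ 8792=10950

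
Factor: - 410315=-5^1 * 137^1*599^1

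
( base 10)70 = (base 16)46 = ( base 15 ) 4A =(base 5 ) 240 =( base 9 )77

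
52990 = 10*5299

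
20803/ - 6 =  - 3468 + 5/6 =- 3467.17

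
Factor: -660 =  - 2^2*3^1*5^1*11^1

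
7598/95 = 79 + 93/95=79.98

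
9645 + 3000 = 12645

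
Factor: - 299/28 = - 2^( - 2)*7^(-1)*13^1 * 23^1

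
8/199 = 8/199 =0.04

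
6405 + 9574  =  15979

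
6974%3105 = 764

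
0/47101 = 0= 0.00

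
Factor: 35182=2^1 * 7^2 *359^1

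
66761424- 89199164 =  - 22437740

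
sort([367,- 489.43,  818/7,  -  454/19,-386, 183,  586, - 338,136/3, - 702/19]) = [-489.43, - 386,-338,  -  702/19, - 454/19 , 136/3,818/7, 183, 367, 586]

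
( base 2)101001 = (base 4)221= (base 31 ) 1A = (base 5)131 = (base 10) 41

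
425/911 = 425/911 = 0.47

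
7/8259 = 7/8259=   0.00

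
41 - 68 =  - 27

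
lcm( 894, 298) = 894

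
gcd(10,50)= 10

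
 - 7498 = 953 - 8451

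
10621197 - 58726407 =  - 48105210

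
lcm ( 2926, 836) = 5852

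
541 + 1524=2065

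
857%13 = 12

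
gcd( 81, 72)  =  9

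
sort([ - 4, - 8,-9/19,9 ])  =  [  -  8,- 4,-9/19,  9]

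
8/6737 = 8/6737  =  0.00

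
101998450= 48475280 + 53523170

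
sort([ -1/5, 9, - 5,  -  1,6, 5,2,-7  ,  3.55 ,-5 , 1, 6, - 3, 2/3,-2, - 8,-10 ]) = [ - 10, - 8, - 7,  -  5,-5,-3, - 2, - 1 ,-1/5,2/3,1, 2, 3.55,5, 6,6,  9 ]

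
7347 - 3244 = 4103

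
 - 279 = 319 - 598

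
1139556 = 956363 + 183193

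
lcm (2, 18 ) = 18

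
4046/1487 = 2 + 1072/1487 = 2.72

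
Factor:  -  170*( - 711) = 120870 = 2^1 * 3^2*5^1*17^1*79^1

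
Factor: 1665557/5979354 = 2^( - 1 )*3^( - 1)*29^1*53^(  -  1 )*79^1 * 727^1*18803^ ( - 1 )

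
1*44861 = 44861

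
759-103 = 656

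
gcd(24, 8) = 8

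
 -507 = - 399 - 108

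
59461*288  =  17124768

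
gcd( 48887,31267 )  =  1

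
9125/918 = 9 + 863/918 = 9.94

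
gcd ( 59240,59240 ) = 59240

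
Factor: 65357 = 65357^1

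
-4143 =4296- 8439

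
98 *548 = 53704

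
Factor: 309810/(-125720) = -2^( - 2)*3^1*7^(-1)*23^1 = -69/28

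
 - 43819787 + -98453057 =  - 142272844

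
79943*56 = 4476808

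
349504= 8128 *43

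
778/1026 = 389/513 = 0.76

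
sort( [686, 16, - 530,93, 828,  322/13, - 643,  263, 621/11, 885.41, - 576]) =[ - 643, - 576 ,-530,16 , 322/13,  621/11,93,263,  686,828, 885.41 ] 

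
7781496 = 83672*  93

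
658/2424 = 329/1212= 0.27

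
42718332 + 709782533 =752500865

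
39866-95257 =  - 55391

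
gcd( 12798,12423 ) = 3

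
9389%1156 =141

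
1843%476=415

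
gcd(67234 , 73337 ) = 1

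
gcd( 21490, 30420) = 10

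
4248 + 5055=9303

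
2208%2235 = 2208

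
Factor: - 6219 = - 3^2 * 691^1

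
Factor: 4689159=3^1 *367^1*4259^1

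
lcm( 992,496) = 992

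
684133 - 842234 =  - 158101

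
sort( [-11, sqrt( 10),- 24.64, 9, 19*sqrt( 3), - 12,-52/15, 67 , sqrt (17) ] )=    [  -  24.64 , - 12, - 11, -52/15,sqrt(10 ), sqrt(17 ),9, 19*sqrt( 3), 67]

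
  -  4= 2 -6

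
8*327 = 2616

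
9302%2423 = 2033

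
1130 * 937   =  1058810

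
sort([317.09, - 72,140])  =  [ - 72, 140,317.09]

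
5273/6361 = 5273/6361 = 0.83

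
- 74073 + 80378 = 6305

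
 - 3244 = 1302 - 4546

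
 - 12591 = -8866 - 3725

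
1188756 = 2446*486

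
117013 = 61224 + 55789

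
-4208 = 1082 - 5290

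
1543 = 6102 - 4559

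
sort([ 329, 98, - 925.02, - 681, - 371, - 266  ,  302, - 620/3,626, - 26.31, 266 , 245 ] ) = [- 925.02, - 681, - 371  , - 266, - 620/3, - 26.31,98, 245,266 , 302,329,  626 ] 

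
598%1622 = 598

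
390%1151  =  390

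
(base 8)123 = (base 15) 58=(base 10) 83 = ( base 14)5d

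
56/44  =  1  +  3/11= 1.27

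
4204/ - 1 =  - 4204/1 = - 4204.00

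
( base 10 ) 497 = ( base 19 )173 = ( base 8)761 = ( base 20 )14H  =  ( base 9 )612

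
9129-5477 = 3652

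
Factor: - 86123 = - 71^1*1213^1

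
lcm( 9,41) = 369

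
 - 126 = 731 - 857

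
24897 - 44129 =  -  19232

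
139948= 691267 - 551319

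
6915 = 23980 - 17065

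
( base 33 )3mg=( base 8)7651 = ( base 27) 5dd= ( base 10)4009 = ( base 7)14455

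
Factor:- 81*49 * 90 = - 2^1  *3^6*5^1*7^2 = -  357210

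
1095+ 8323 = 9418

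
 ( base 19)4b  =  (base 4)1113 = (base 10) 87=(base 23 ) 3i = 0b1010111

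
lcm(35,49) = 245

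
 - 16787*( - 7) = 117509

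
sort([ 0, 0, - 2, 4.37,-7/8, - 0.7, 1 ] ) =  [  -  2, - 7/8, - 0.7,0, 0,1,4.37]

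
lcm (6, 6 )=6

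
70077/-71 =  - 987 + 0/1 = - 987.00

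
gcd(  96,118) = 2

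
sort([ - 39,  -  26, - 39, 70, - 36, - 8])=[ - 39, - 39, - 36, - 26, - 8,70] 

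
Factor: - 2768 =-2^4* 173^1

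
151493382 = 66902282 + 84591100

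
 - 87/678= - 29/226  =  - 0.13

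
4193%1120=833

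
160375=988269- 827894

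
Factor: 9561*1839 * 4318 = 2^1*3^2*17^1*127^1*613^1 *3187^1 = 75922007922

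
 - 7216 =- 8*902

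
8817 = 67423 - 58606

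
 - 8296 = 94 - 8390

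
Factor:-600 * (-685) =2^3  *3^1*5^3*137^1= 411000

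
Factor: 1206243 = 3^2*101^1*1327^1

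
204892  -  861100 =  - 656208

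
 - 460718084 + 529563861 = 68845777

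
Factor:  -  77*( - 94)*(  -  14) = - 2^2*7^2 * 11^1* 47^1 = -101332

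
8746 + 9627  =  18373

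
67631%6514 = 2491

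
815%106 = 73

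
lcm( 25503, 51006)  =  51006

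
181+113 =294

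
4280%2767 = 1513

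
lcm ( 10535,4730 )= 231770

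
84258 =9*9362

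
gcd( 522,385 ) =1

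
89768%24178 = 17234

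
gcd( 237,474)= 237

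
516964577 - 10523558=506441019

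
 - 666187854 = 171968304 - 838156158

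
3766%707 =231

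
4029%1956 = 117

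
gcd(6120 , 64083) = 3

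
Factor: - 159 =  - 3^1*53^1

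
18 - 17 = 1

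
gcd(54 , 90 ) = 18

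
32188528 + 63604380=95792908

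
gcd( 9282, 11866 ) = 34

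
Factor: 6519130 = 2^1 * 5^1 * 651913^1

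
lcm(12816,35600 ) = 320400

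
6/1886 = 3/943 = 0.00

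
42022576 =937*44848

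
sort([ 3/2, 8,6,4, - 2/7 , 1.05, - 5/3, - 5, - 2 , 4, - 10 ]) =[ - 10,-5, - 2 ,-5/3,-2/7,1.05, 3/2, 4, 4, 6, 8] 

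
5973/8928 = 1991/2976 = 0.67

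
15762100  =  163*96700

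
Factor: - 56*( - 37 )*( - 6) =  -12432 = -  2^4*3^1 *7^1*37^1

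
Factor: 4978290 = 2^1*3^1*5^1 * 31^1*53^1 * 101^1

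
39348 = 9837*4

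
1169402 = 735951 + 433451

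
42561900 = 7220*5895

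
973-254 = 719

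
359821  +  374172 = 733993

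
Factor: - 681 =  - 3^1 * 227^1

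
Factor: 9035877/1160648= 2^( - 3 )*3^1*59^ (- 1 )*2459^( - 1)  *  3011959^1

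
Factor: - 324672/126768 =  - 2^2 * 89^1*139^ ( - 1) = - 356/139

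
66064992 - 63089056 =2975936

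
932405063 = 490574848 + 441830215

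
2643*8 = 21144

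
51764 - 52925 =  - 1161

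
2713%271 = 3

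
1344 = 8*168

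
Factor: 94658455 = 5^1 * 23^1 * 823117^1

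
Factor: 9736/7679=2^3*7^( - 1)*1097^( - 1 )*1217^1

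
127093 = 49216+77877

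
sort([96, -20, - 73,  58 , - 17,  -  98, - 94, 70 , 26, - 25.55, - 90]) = [-98, - 94, - 90, - 73, - 25.55,  -  20,  -  17 , 26,58, 70, 96 ] 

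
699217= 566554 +132663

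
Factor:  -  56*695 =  - 2^3 * 5^1*7^1*139^1 =- 38920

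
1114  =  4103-2989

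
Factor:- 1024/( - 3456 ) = 8/27 = 2^3*3^( - 3 ) 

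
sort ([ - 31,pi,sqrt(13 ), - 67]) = [ - 67, - 31,pi,sqrt( 13 ) ] 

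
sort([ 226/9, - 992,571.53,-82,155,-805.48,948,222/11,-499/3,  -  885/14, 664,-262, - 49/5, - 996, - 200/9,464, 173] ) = [-996, - 992, - 805.48,-262, - 499/3, - 82, - 885/14, - 200/9, - 49/5,222/11, 226/9,155 , 173,464,571.53,664,948]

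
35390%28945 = 6445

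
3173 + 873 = 4046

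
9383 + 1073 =10456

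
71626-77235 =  - 5609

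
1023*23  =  23529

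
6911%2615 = 1681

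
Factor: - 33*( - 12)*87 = 2^2*3^3*11^1*29^1 = 34452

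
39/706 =39/706=0.06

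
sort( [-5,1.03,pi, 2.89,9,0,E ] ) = [-5,0,1.03,E,2.89, pi,9 ] 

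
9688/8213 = 1+1475/8213=1.18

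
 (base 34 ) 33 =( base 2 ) 1101001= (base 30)3f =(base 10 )105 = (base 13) 81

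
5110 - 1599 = 3511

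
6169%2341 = 1487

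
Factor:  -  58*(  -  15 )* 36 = 31320 = 2^3*3^3*5^1*29^1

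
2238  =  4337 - 2099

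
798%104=70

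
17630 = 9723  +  7907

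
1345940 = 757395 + 588545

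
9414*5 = 47070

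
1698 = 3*566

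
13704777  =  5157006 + 8547771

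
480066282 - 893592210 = -413525928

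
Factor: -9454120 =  - 2^3 *5^1*13^1*  18181^1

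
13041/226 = 57+159/226 = 57.70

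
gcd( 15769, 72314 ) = 1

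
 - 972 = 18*( - 54)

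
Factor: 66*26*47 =2^2*3^1 *11^1*13^1*47^1 = 80652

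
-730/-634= 1 + 48/317 = 1.15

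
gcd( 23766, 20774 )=34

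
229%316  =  229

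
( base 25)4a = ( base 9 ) 132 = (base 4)1232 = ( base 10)110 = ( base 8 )156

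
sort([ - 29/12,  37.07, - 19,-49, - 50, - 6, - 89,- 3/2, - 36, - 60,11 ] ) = [-89, - 60 , - 50, - 49, - 36, - 19, - 6, - 29/12, - 3/2, 11, 37.07] 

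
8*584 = 4672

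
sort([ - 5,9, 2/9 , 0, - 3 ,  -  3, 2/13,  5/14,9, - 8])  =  [  -  8,  -  5, - 3, - 3, 0 , 2/13, 2/9, 5/14,  9,9]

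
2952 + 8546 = 11498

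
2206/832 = 2 + 271/416 = 2.65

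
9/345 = 3/115 = 0.03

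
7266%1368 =426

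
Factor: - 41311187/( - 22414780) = 2^(- 2)  *  5^( - 1)*19^1*1120739^( - 1 )*2174273^1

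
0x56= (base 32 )2M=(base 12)72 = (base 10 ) 86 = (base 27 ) 35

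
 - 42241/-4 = 42241/4 = 10560.25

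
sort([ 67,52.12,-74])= [-74,52.12,67]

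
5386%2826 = 2560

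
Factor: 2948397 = 3^1*73^1 * 13463^1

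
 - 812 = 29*( - 28 ) 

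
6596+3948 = 10544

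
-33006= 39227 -72233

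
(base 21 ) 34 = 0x43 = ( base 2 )1000011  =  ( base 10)67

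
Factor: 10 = 2^1 * 5^1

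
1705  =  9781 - 8076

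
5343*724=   3868332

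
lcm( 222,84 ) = 3108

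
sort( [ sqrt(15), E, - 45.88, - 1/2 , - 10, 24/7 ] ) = [ - 45.88,-10, - 1/2, E, 24/7,sqrt(15)]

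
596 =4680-4084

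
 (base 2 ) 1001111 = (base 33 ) 2d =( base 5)304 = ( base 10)79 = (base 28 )2n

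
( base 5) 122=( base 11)34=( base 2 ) 100101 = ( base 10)37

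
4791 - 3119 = 1672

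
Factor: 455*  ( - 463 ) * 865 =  - 5^2*7^1*13^1*173^1*463^1 = -182225225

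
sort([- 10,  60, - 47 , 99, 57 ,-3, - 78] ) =[ - 78 , - 47,- 10 , - 3,  57  ,  60,99]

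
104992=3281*32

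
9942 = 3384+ 6558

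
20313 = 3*6771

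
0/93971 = 0 = 0.00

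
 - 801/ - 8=801/8 = 100.12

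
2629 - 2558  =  71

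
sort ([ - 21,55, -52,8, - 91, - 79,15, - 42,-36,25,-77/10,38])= [ - 91, - 79,-52, - 42, - 36, - 21, - 77/10,8,15  ,  25,38,55 ]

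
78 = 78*1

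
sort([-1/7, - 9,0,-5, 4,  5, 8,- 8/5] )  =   [  -  9 , - 5, - 8/5, - 1/7, 0,4,5, 8 ]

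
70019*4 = 280076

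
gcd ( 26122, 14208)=74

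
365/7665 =1/21 = 0.05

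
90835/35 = 2595+2/7 = 2595.29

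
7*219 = 1533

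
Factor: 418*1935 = 2^1*3^2*5^1 * 11^1*19^1*43^1 = 808830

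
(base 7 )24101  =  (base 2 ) 1100001010000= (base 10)6224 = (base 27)8EE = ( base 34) 5D2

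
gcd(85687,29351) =7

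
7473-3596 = 3877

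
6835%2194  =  253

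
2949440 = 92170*32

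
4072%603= 454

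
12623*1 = 12623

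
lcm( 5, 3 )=15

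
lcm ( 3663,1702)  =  168498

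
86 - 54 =32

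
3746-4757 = - 1011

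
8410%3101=2208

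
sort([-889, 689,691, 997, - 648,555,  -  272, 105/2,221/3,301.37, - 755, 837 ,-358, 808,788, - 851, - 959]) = [ - 959, - 889, - 851, - 755 , -648, - 358, - 272 , 105/2 , 221/3,301.37,  555,  689,691,788,808,837,  997 ]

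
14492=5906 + 8586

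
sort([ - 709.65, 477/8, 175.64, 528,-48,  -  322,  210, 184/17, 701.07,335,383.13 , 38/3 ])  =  [-709.65,-322,-48, 184/17,38/3, 477/8, 175.64,210, 335, 383.13,528,701.07]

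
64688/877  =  64688/877 = 73.76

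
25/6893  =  25/6893 = 0.00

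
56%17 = 5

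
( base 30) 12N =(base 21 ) 24H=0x3D7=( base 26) 1BL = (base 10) 983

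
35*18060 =632100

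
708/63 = 11+5/21 = 11.24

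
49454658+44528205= 93982863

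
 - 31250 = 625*( - 50)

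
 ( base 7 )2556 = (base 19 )2d3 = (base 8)1714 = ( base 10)972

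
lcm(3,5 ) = 15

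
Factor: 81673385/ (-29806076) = -2^(- 2)*5^1 * 379^( - 1)*19661^( - 1)*16334677^1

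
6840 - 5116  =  1724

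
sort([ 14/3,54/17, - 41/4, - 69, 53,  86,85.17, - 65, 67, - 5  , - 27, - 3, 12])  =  [ - 69, - 65, - 27, - 41/4, - 5,-3,54/17,14/3, 12,53, 67,85.17, 86 ]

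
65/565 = 13/113=0.12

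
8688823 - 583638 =8105185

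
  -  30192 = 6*( -5032 ) 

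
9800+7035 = 16835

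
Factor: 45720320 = 2^8*5^1*23^1*1553^1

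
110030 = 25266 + 84764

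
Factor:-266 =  -2^1*7^1*19^1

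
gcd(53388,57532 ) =4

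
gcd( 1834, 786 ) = 262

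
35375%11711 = 242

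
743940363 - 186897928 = 557042435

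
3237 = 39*83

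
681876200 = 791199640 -109323440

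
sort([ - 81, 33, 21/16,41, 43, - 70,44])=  [ - 81, - 70,  21/16,33,41, 43,  44 ] 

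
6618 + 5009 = 11627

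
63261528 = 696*90893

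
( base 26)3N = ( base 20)51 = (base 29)3E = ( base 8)145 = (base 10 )101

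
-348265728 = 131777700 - 480043428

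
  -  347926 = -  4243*82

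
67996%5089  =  1839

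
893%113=102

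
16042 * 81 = 1299402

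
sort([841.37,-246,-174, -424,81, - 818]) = [-818, - 424,  -  246, - 174,81,  841.37]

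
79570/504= 39785/252 = 157.88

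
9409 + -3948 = 5461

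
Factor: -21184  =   - 2^6*331^1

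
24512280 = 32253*760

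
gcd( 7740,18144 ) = 36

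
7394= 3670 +3724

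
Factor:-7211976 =-2^3*3^1 * 300499^1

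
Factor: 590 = 2^1 * 5^1*59^1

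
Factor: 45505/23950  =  19/10 = 2^( - 1 ) * 5^( -1 )*19^1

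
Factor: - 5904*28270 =- 166906080 = - 2^5*3^2*5^1*11^1 * 41^1 *257^1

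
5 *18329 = 91645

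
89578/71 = 1261 + 47/71 = 1261.66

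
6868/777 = 6868/777 = 8.84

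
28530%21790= 6740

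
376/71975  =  376/71975=0.01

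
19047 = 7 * 2721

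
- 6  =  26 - 32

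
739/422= 739/422 =1.75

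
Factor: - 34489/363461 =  - 13/137 = - 13^1* 137^( - 1 ) 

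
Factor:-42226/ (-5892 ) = 2^(- 1 )*3^ ( - 1)*43^1 =43/6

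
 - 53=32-85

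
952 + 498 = 1450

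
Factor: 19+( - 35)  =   - 2^4 = -  16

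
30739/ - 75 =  - 30739/75= - 409.85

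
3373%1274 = 825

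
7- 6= 1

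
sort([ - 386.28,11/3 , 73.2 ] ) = [-386.28,11/3, 73.2 ]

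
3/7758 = 1/2586 = 0.00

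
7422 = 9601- 2179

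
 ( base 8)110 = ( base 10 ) 72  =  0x48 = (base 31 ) 2a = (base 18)40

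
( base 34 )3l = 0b1111011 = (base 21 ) 5i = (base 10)123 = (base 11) 102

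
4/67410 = 2/33705 = 0.00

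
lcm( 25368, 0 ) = 0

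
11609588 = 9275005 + 2334583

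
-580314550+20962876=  - 559351674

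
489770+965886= 1455656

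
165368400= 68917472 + 96450928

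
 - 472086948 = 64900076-536987024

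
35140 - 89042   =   - 53902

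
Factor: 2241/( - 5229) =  - 3^1*7^ ( - 1 ) = -3/7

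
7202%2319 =245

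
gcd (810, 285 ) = 15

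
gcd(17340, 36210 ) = 510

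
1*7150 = 7150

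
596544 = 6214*96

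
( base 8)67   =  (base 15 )3A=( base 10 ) 55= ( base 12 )47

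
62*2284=141608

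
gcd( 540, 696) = 12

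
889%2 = 1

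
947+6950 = 7897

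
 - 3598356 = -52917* 68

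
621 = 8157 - 7536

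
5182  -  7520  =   -2338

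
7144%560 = 424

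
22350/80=2235/8 = 279.38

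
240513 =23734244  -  23493731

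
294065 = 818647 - 524582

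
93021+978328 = 1071349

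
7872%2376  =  744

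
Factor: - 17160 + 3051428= 2^2*359^1*2113^1 = 3034268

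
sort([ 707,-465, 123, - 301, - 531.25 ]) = [ - 531.25, - 465, - 301,  123,707]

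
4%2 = 0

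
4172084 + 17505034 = 21677118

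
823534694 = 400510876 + 423023818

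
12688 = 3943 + 8745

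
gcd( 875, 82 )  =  1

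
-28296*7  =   - 198072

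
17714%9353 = 8361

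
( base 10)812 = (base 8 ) 1454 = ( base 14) 420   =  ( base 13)4A6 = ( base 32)PC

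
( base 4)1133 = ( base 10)95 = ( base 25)3k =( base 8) 137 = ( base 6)235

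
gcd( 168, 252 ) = 84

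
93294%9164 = 1654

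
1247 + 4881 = 6128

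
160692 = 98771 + 61921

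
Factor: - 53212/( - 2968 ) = 251/14 = 2^( - 1)*7^(  -  1)*251^1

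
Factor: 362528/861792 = 3^ ( - 1)*47^( - 1)*191^(  -  1)*11329^1   =  11329/26931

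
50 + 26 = 76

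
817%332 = 153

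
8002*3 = 24006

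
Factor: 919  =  919^1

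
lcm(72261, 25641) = 794871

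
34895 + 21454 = 56349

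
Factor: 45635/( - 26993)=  - 5^1*9127^1 * 26993^ ( - 1)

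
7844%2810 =2224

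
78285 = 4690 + 73595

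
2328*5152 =11993856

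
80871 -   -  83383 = 164254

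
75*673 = 50475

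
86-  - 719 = 805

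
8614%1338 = 586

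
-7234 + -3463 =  - 10697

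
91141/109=836 + 17/109 = 836.16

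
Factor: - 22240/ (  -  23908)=40/43 = 2^3*5^1*43^(  -  1 )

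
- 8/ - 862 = 4/431 = 0.01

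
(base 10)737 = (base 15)342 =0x2E1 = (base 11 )610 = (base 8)1341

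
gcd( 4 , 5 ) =1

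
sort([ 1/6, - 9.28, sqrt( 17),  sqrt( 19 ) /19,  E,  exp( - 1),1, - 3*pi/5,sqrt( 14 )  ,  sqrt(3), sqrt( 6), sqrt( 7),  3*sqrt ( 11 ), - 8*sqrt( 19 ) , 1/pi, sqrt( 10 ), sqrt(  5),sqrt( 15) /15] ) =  [ - 8*sqrt(19 ), - 9.28, - 3*pi/5,1/6,sqrt( 19) /19,sqrt(15 ) /15, 1/pi, exp(- 1) , 1,  sqrt(3) , sqrt( 5), sqrt ( 6),  sqrt(7), E,  sqrt( 10), sqrt( 14 ), sqrt ( 17),  3*sqrt( 11 )] 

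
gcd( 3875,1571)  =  1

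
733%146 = 3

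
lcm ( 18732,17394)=243516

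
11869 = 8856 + 3013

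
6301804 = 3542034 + 2759770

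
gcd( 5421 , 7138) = 1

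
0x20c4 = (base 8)20304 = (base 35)6tn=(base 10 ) 8388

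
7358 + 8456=15814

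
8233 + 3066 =11299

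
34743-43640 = -8897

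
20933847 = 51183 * 409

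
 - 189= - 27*7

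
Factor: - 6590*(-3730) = 2^2*5^2 * 373^1* 659^1  =  24580700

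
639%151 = 35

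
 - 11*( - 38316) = 421476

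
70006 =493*142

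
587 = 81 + 506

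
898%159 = 103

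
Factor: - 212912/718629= - 2^4*3^( - 1)*7^1*1901^1*239543^( - 1 )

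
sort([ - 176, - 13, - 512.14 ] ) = [-512.14,-176, - 13 ] 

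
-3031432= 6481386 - 9512818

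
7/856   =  7/856=0.01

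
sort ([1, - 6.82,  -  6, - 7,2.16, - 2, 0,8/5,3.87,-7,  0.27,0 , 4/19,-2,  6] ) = [ - 7,  -  7, - 6.82 , - 6,-2 , - 2,0,0, 4/19 , 0.27, 1, 8/5,  2.16, 3.87,6 ]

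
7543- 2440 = 5103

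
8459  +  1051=9510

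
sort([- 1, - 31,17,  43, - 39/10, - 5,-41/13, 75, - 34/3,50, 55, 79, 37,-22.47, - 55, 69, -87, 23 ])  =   [- 87,-55,-31, - 22.47, - 34/3, - 5, - 39/10, - 41/13,-1, 17, 23, 37, 43,50, 55, 69, 75 , 79 ] 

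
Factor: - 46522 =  - 2^1 * 7^1*3323^1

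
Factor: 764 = 2^2*191^1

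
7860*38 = 298680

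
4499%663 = 521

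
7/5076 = 7/5076=0.00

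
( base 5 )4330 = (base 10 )590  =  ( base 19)1C1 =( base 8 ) 1116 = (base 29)KA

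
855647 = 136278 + 719369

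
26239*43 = 1128277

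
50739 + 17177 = 67916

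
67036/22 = 33518/11 = 3047.09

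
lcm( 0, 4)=0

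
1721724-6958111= - 5236387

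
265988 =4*66497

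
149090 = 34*4385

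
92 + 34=126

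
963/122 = 963/122 = 7.89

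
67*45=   3015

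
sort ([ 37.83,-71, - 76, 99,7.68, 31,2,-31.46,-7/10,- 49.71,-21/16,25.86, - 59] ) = [  -  76, - 71,-59,-49.71, - 31.46, -21/16,-7/10,2,7.68, 25.86,31,37.83,99]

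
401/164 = 2 +73/164 =2.45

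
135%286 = 135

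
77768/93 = 77768/93 = 836.22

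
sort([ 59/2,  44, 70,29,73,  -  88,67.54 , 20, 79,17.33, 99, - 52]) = [ - 88, - 52,17.33,20,29,59/2, 44,67.54,70 , 73,79 , 99 ] 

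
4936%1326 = 958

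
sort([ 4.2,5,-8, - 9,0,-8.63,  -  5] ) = [- 9, - 8.63, - 8,-5,0, 4.2,5] 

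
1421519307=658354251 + 763165056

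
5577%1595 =792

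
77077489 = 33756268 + 43321221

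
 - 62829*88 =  - 5528952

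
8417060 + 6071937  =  14488997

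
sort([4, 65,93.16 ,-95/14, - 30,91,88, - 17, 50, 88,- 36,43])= [ - 36,-30,- 17, -95/14,  4,43, 50 , 65, 88, 88,91, 93.16] 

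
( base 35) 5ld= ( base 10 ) 6873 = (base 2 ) 1101011011001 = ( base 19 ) 100e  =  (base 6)51453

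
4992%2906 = 2086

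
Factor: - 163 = -163^1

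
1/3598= 1/3598 = 0.00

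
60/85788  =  5/7149 = 0.00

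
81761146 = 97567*838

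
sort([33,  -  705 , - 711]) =[ - 711, - 705, 33 ] 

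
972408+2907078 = 3879486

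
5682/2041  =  5682/2041  =  2.78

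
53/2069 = 53/2069 = 0.03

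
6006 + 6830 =12836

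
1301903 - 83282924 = -81981021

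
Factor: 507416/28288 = 287/16 = 2^(  -  4 )*7^1*41^1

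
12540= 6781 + 5759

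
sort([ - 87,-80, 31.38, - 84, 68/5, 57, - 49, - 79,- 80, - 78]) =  [ - 87, - 84, - 80,-80, - 79, - 78, - 49,  68/5,31.38, 57 ]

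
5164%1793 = 1578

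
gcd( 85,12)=1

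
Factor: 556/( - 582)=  - 278/291 = - 2^1*3^(-1) * 97^ (-1)*139^1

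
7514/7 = 1073+3/7 = 1073.43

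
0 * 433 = 0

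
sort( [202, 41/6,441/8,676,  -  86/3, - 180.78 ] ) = [ - 180.78, - 86/3, 41/6,  441/8, 202 , 676] 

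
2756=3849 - 1093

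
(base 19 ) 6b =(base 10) 125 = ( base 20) 65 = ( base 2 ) 1111101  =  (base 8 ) 175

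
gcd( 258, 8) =2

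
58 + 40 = 98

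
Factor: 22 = 2^1 *11^1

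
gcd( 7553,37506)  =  7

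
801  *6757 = 5412357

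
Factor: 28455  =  3^1*5^1*7^1* 271^1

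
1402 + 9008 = 10410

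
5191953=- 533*( - 9741 )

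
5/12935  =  1/2587 = 0.00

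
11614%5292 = 1030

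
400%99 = 4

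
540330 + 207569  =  747899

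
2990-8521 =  - 5531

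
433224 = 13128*33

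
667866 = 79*8454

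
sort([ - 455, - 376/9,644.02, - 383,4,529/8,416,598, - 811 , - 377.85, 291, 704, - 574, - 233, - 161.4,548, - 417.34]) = [ - 811, - 574,  -  455, - 417.34,- 383,-377.85, - 233 ,-161.4, - 376/9,4  ,  529/8, 291,416,548,598,644.02 , 704]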